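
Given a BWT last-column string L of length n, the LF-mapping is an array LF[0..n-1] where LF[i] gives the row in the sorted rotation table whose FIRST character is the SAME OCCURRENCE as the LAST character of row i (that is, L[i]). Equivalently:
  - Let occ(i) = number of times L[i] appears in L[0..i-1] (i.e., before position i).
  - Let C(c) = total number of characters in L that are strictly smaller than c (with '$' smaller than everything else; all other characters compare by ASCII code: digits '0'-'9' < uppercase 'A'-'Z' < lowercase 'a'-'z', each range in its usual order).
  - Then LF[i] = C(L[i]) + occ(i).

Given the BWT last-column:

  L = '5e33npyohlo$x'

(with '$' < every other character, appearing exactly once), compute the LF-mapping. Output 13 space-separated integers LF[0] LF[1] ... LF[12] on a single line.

Char counts: '$':1, '3':2, '5':1, 'e':1, 'h':1, 'l':1, 'n':1, 'o':2, 'p':1, 'x':1, 'y':1
C (first-col start): C('$')=0, C('3')=1, C('5')=3, C('e')=4, C('h')=5, C('l')=6, C('n')=7, C('o')=8, C('p')=10, C('x')=11, C('y')=12
L[0]='5': occ=0, LF[0]=C('5')+0=3+0=3
L[1]='e': occ=0, LF[1]=C('e')+0=4+0=4
L[2]='3': occ=0, LF[2]=C('3')+0=1+0=1
L[3]='3': occ=1, LF[3]=C('3')+1=1+1=2
L[4]='n': occ=0, LF[4]=C('n')+0=7+0=7
L[5]='p': occ=0, LF[5]=C('p')+0=10+0=10
L[6]='y': occ=0, LF[6]=C('y')+0=12+0=12
L[7]='o': occ=0, LF[7]=C('o')+0=8+0=8
L[8]='h': occ=0, LF[8]=C('h')+0=5+0=5
L[9]='l': occ=0, LF[9]=C('l')+0=6+0=6
L[10]='o': occ=1, LF[10]=C('o')+1=8+1=9
L[11]='$': occ=0, LF[11]=C('$')+0=0+0=0
L[12]='x': occ=0, LF[12]=C('x')+0=11+0=11

Answer: 3 4 1 2 7 10 12 8 5 6 9 0 11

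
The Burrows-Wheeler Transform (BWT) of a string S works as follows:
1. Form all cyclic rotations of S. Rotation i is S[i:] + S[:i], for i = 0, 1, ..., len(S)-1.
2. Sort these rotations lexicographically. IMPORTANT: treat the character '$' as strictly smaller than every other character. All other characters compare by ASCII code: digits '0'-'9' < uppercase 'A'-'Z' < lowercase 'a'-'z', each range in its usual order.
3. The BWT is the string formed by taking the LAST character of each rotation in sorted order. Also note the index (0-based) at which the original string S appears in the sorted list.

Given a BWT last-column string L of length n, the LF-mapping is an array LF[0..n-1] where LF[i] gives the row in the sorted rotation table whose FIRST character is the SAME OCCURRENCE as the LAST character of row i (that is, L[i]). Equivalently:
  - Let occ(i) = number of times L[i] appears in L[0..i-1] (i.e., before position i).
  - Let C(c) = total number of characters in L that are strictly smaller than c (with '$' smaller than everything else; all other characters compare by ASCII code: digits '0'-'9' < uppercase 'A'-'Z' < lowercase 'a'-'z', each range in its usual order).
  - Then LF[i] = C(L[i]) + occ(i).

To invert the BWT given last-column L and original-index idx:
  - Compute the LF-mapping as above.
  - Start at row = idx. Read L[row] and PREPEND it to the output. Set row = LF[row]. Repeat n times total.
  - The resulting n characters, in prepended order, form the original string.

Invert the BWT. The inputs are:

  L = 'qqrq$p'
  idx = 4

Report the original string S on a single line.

LF mapping: 2 3 5 4 0 1
Walk LF starting at row 4, prepending L[row]:
  step 1: row=4, L[4]='$', prepend. Next row=LF[4]=0
  step 2: row=0, L[0]='q', prepend. Next row=LF[0]=2
  step 3: row=2, L[2]='r', prepend. Next row=LF[2]=5
  step 4: row=5, L[5]='p', prepend. Next row=LF[5]=1
  step 5: row=1, L[1]='q', prepend. Next row=LF[1]=3
  step 6: row=3, L[3]='q', prepend. Next row=LF[3]=4
Reversed output: qqprq$

Answer: qqprq$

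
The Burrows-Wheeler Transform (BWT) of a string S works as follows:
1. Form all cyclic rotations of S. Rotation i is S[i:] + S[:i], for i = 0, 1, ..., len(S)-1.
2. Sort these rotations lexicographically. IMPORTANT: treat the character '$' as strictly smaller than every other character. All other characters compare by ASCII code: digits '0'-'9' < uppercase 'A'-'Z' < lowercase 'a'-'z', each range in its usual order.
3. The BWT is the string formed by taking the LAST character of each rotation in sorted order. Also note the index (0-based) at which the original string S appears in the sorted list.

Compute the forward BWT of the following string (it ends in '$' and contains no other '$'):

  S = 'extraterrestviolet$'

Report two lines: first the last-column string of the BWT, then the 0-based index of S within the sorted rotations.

All 19 rotations (rotation i = S[i:]+S[:i]):
  rot[0] = extraterrestviolet$
  rot[1] = xtraterrestviolet$e
  rot[2] = traterrestviolet$ex
  rot[3] = raterrestviolet$ext
  rot[4] = aterrestviolet$extr
  rot[5] = terrestviolet$extra
  rot[6] = errestviolet$extrat
  rot[7] = rrestviolet$extrate
  rot[8] = restviolet$extrater
  rot[9] = estviolet$extraterr
  rot[10] = stviolet$extraterre
  rot[11] = tviolet$extraterres
  rot[12] = violet$extraterrest
  rot[13] = iolet$extraterrestv
  rot[14] = olet$extraterrestvi
  rot[15] = let$extraterrestvio
  rot[16] = et$extraterrestviol
  rot[17] = t$extraterrestviole
  rot[18] = $extraterrestviolet
Sorted (with $ < everything):
  sorted[0] = $extraterrestviolet  (last char: 't')
  sorted[1] = aterrestviolet$extr  (last char: 'r')
  sorted[2] = errestviolet$extrat  (last char: 't')
  sorted[3] = estviolet$extraterr  (last char: 'r')
  sorted[4] = et$extraterrestviol  (last char: 'l')
  sorted[5] = extraterrestviolet$  (last char: '$')
  sorted[6] = iolet$extraterrestv  (last char: 'v')
  sorted[7] = let$extraterrestvio  (last char: 'o')
  sorted[8] = olet$extraterrestvi  (last char: 'i')
  sorted[9] = raterrestviolet$ext  (last char: 't')
  sorted[10] = restviolet$extrater  (last char: 'r')
  sorted[11] = rrestviolet$extrate  (last char: 'e')
  sorted[12] = stviolet$extraterre  (last char: 'e')
  sorted[13] = t$extraterrestviole  (last char: 'e')
  sorted[14] = terrestviolet$extra  (last char: 'a')
  sorted[15] = traterrestviolet$ex  (last char: 'x')
  sorted[16] = tviolet$extraterres  (last char: 's')
  sorted[17] = violet$extraterrest  (last char: 't')
  sorted[18] = xtraterrestviolet$e  (last char: 'e')
Last column: trtrl$voitreeeaxste
Original string S is at sorted index 5

Answer: trtrl$voitreeeaxste
5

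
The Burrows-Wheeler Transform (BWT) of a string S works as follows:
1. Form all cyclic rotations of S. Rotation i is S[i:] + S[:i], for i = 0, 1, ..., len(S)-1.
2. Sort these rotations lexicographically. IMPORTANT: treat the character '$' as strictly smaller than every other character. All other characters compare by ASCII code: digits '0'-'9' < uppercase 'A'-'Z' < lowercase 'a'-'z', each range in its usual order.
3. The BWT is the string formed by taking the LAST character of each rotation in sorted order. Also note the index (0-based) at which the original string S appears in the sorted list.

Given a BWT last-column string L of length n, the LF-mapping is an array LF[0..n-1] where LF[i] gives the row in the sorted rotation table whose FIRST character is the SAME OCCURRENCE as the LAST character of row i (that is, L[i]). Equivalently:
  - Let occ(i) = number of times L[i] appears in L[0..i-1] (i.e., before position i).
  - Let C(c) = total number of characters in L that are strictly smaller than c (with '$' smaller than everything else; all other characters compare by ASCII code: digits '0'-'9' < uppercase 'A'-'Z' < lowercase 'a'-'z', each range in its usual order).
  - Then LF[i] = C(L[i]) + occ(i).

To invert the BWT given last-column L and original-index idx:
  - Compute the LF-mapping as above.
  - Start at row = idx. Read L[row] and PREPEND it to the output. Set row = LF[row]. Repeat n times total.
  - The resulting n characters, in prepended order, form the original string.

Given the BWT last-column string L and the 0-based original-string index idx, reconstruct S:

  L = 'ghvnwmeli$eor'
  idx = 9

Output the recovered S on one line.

LF mapping: 3 4 11 8 12 7 1 6 5 0 2 9 10
Walk LF starting at row 9, prepending L[row]:
  step 1: row=9, L[9]='$', prepend. Next row=LF[9]=0
  step 2: row=0, L[0]='g', prepend. Next row=LF[0]=3
  step 3: row=3, L[3]='n', prepend. Next row=LF[3]=8
  step 4: row=8, L[8]='i', prepend. Next row=LF[8]=5
  step 5: row=5, L[5]='m', prepend. Next row=LF[5]=7
  step 6: row=7, L[7]='l', prepend. Next row=LF[7]=6
  step 7: row=6, L[6]='e', prepend. Next row=LF[6]=1
  step 8: row=1, L[1]='h', prepend. Next row=LF[1]=4
  step 9: row=4, L[4]='w', prepend. Next row=LF[4]=12
  step 10: row=12, L[12]='r', prepend. Next row=LF[12]=10
  step 11: row=10, L[10]='e', prepend. Next row=LF[10]=2
  step 12: row=2, L[2]='v', prepend. Next row=LF[2]=11
  step 13: row=11, L[11]='o', prepend. Next row=LF[11]=9
Reversed output: overwhelming$

Answer: overwhelming$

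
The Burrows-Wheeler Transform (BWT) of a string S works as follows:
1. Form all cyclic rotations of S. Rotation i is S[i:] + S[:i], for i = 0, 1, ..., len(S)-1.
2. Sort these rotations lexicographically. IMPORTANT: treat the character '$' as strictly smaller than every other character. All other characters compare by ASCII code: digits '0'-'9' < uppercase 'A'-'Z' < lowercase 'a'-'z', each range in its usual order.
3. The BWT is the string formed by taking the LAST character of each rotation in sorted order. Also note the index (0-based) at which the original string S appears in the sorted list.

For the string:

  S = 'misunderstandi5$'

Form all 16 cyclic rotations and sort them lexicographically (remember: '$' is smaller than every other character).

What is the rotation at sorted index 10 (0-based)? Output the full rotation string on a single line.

All 16 rotations (rotation i = S[i:]+S[:i]):
  rot[0] = misunderstandi5$
  rot[1] = isunderstandi5$m
  rot[2] = sunderstandi5$mi
  rot[3] = understandi5$mis
  rot[4] = nderstandi5$misu
  rot[5] = derstandi5$misun
  rot[6] = erstandi5$misund
  rot[7] = rstandi5$misunde
  rot[8] = standi5$misunder
  rot[9] = tandi5$misunders
  rot[10] = andi5$misunderst
  rot[11] = ndi5$misundersta
  rot[12] = di5$misunderstan
  rot[13] = i5$misunderstand
  rot[14] = 5$misunderstandi
  rot[15] = $misunderstandi5
Sorted (with $ < everything):
  sorted[0] = $misunderstandi5
  sorted[1] = 5$misunderstandi
  sorted[2] = andi5$misunderst
  sorted[3] = derstandi5$misun
  sorted[4] = di5$misunderstan
  sorted[5] = erstandi5$misund
  sorted[6] = i5$misunderstand
  sorted[7] = isunderstandi5$m
  sorted[8] = misunderstandi5$
  sorted[9] = nderstandi5$misu
  sorted[10] = ndi5$misundersta
  sorted[11] = rstandi5$misunde
  sorted[12] = standi5$misunder
  sorted[13] = sunderstandi5$mi
  sorted[14] = tandi5$misunders
  sorted[15] = understandi5$mis
sorted[10] = ndi5$misundersta

Answer: ndi5$misundersta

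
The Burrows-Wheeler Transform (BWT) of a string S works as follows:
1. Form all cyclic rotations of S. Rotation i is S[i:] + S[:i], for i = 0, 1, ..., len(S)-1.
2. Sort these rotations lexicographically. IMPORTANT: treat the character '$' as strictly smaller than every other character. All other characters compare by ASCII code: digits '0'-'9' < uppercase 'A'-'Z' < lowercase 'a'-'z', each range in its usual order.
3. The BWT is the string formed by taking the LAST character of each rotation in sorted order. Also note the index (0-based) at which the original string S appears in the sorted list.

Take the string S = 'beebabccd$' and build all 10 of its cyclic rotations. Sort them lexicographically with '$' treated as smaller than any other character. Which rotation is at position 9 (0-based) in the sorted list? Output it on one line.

All 10 rotations (rotation i = S[i:]+S[:i]):
  rot[0] = beebabccd$
  rot[1] = eebabccd$b
  rot[2] = ebabccd$be
  rot[3] = babccd$bee
  rot[4] = abccd$beeb
  rot[5] = bccd$beeba
  rot[6] = ccd$beebab
  rot[7] = cd$beebabc
  rot[8] = d$beebabcc
  rot[9] = $beebabccd
Sorted (with $ < everything):
  sorted[0] = $beebabccd
  sorted[1] = abccd$beeb
  sorted[2] = babccd$bee
  sorted[3] = bccd$beeba
  sorted[4] = beebabccd$
  sorted[5] = ccd$beebab
  sorted[6] = cd$beebabc
  sorted[7] = d$beebabcc
  sorted[8] = ebabccd$be
  sorted[9] = eebabccd$b
sorted[9] = eebabccd$b

Answer: eebabccd$b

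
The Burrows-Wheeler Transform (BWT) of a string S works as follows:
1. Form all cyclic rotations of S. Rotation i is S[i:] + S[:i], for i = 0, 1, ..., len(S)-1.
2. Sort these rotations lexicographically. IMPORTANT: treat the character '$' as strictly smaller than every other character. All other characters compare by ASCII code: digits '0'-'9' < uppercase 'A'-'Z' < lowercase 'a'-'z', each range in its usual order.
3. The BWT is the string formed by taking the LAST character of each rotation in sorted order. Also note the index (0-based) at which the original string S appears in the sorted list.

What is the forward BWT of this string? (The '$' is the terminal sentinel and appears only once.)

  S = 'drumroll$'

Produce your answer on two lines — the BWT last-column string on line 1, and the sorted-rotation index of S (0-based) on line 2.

Answer: l$lourmdr
1

Derivation:
All 9 rotations (rotation i = S[i:]+S[:i]):
  rot[0] = drumroll$
  rot[1] = rumroll$d
  rot[2] = umroll$dr
  rot[3] = mroll$dru
  rot[4] = roll$drum
  rot[5] = oll$drumr
  rot[6] = ll$drumro
  rot[7] = l$drumrol
  rot[8] = $drumroll
Sorted (with $ < everything):
  sorted[0] = $drumroll  (last char: 'l')
  sorted[1] = drumroll$  (last char: '$')
  sorted[2] = l$drumrol  (last char: 'l')
  sorted[3] = ll$drumro  (last char: 'o')
  sorted[4] = mroll$dru  (last char: 'u')
  sorted[5] = oll$drumr  (last char: 'r')
  sorted[6] = roll$drum  (last char: 'm')
  sorted[7] = rumroll$d  (last char: 'd')
  sorted[8] = umroll$dr  (last char: 'r')
Last column: l$lourmdr
Original string S is at sorted index 1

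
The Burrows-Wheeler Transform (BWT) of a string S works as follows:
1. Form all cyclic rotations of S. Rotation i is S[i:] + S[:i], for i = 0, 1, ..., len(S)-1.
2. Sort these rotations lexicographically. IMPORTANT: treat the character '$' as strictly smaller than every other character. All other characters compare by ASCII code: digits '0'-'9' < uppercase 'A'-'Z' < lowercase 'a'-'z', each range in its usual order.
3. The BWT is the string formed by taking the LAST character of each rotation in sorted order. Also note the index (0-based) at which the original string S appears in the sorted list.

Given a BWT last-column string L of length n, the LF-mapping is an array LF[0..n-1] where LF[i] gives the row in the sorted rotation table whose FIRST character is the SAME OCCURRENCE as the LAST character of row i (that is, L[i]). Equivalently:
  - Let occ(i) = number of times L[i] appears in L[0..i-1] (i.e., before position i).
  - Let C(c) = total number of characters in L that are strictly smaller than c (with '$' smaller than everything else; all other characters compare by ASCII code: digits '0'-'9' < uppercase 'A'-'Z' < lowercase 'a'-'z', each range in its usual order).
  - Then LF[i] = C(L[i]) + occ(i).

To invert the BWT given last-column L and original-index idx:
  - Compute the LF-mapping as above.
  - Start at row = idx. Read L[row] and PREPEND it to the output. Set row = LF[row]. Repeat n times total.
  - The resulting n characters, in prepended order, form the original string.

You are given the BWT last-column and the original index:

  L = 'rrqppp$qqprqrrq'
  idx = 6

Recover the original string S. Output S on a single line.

Answer: qqqrppqppqrrrr$

Derivation:
LF mapping: 10 11 5 1 2 3 0 6 7 4 12 8 13 14 9
Walk LF starting at row 6, prepending L[row]:
  step 1: row=6, L[6]='$', prepend. Next row=LF[6]=0
  step 2: row=0, L[0]='r', prepend. Next row=LF[0]=10
  step 3: row=10, L[10]='r', prepend. Next row=LF[10]=12
  step 4: row=12, L[12]='r', prepend. Next row=LF[12]=13
  step 5: row=13, L[13]='r', prepend. Next row=LF[13]=14
  step 6: row=14, L[14]='q', prepend. Next row=LF[14]=9
  step 7: row=9, L[9]='p', prepend. Next row=LF[9]=4
  step 8: row=4, L[4]='p', prepend. Next row=LF[4]=2
  step 9: row=2, L[2]='q', prepend. Next row=LF[2]=5
  step 10: row=5, L[5]='p', prepend. Next row=LF[5]=3
  step 11: row=3, L[3]='p', prepend. Next row=LF[3]=1
  step 12: row=1, L[1]='r', prepend. Next row=LF[1]=11
  step 13: row=11, L[11]='q', prepend. Next row=LF[11]=8
  step 14: row=8, L[8]='q', prepend. Next row=LF[8]=7
  step 15: row=7, L[7]='q', prepend. Next row=LF[7]=6
Reversed output: qqqrppqppqrrrr$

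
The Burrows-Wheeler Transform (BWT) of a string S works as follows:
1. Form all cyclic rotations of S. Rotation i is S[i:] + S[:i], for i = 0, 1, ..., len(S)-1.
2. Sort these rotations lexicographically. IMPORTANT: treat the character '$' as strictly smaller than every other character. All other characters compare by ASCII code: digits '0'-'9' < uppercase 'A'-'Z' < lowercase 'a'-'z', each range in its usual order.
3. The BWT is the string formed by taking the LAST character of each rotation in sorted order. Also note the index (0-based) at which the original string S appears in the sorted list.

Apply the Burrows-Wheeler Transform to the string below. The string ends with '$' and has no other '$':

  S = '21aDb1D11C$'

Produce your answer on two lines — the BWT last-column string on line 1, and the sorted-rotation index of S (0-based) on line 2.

All 11 rotations (rotation i = S[i:]+S[:i]):
  rot[0] = 21aDb1D11C$
  rot[1] = 1aDb1D11C$2
  rot[2] = aDb1D11C$21
  rot[3] = Db1D11C$21a
  rot[4] = b1D11C$21aD
  rot[5] = 1D11C$21aDb
  rot[6] = D11C$21aDb1
  rot[7] = 11C$21aDb1D
  rot[8] = 1C$21aDb1D1
  rot[9] = C$21aDb1D11
  rot[10] = $21aDb1D11C
Sorted (with $ < everything):
  sorted[0] = $21aDb1D11C  (last char: 'C')
  sorted[1] = 11C$21aDb1D  (last char: 'D')
  sorted[2] = 1C$21aDb1D1  (last char: '1')
  sorted[3] = 1D11C$21aDb  (last char: 'b')
  sorted[4] = 1aDb1D11C$2  (last char: '2')
  sorted[5] = 21aDb1D11C$  (last char: '$')
  sorted[6] = C$21aDb1D11  (last char: '1')
  sorted[7] = D11C$21aDb1  (last char: '1')
  sorted[8] = Db1D11C$21a  (last char: 'a')
  sorted[9] = aDb1D11C$21  (last char: '1')
  sorted[10] = b1D11C$21aD  (last char: 'D')
Last column: CD1b2$11a1D
Original string S is at sorted index 5

Answer: CD1b2$11a1D
5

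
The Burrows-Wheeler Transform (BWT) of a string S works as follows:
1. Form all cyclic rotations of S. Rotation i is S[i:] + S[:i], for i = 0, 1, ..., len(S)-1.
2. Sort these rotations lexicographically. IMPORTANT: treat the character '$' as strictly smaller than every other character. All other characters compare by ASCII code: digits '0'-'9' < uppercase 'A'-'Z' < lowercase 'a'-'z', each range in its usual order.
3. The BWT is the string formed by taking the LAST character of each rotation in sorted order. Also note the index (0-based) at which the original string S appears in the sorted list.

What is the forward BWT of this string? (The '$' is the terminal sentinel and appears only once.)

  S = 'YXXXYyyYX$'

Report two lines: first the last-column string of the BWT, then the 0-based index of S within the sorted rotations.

All 10 rotations (rotation i = S[i:]+S[:i]):
  rot[0] = YXXXYyyYX$
  rot[1] = XXXYyyYX$Y
  rot[2] = XXYyyYX$YX
  rot[3] = XYyyYX$YXX
  rot[4] = YyyYX$YXXX
  rot[5] = yyYX$YXXXY
  rot[6] = yYX$YXXXYy
  rot[7] = YX$YXXXYyy
  rot[8] = X$YXXXYyyY
  rot[9] = $YXXXYyyYX
Sorted (with $ < everything):
  sorted[0] = $YXXXYyyYX  (last char: 'X')
  sorted[1] = X$YXXXYyyY  (last char: 'Y')
  sorted[2] = XXXYyyYX$Y  (last char: 'Y')
  sorted[3] = XXYyyYX$YX  (last char: 'X')
  sorted[4] = XYyyYX$YXX  (last char: 'X')
  sorted[5] = YX$YXXXYyy  (last char: 'y')
  sorted[6] = YXXXYyyYX$  (last char: '$')
  sorted[7] = YyyYX$YXXX  (last char: 'X')
  sorted[8] = yYX$YXXXYy  (last char: 'y')
  sorted[9] = yyYX$YXXXY  (last char: 'Y')
Last column: XYYXXy$XyY
Original string S is at sorted index 6

Answer: XYYXXy$XyY
6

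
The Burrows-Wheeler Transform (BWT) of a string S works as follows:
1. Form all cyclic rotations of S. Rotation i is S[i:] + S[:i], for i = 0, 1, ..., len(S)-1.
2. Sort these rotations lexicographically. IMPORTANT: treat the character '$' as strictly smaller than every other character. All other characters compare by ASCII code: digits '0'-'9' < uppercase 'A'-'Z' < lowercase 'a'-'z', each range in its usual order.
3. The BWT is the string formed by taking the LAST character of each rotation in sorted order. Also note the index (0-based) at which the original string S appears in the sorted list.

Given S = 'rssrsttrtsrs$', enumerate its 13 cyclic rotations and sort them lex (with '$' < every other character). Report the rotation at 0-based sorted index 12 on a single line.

All 13 rotations (rotation i = S[i:]+S[:i]):
  rot[0] = rssrsttrtsrs$
  rot[1] = ssrsttrtsrs$r
  rot[2] = srsttrtsrs$rs
  rot[3] = rsttrtsrs$rss
  rot[4] = sttrtsrs$rssr
  rot[5] = ttrtsrs$rssrs
  rot[6] = trtsrs$rssrst
  rot[7] = rtsrs$rssrstt
  rot[8] = tsrs$rssrsttr
  rot[9] = srs$rssrsttrt
  rot[10] = rs$rssrsttrts
  rot[11] = s$rssrsttrtsr
  rot[12] = $rssrsttrtsrs
Sorted (with $ < everything):
  sorted[0] = $rssrsttrtsrs
  sorted[1] = rs$rssrsttrts
  sorted[2] = rssrsttrtsrs$
  sorted[3] = rsttrtsrs$rss
  sorted[4] = rtsrs$rssrstt
  sorted[5] = s$rssrsttrtsr
  sorted[6] = srs$rssrsttrt
  sorted[7] = srsttrtsrs$rs
  sorted[8] = ssrsttrtsrs$r
  sorted[9] = sttrtsrs$rssr
  sorted[10] = trtsrs$rssrst
  sorted[11] = tsrs$rssrsttr
  sorted[12] = ttrtsrs$rssrs
sorted[12] = ttrtsrs$rssrs

Answer: ttrtsrs$rssrs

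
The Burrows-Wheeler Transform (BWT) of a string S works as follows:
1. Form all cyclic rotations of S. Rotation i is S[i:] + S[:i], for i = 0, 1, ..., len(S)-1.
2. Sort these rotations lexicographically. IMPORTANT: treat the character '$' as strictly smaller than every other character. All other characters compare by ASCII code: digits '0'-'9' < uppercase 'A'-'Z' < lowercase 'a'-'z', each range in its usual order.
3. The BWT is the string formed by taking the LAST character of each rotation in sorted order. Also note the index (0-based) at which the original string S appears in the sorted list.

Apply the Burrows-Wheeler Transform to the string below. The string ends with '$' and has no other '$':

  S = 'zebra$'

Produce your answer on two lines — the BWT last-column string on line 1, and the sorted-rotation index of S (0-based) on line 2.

Answer: arezb$
5

Derivation:
All 6 rotations (rotation i = S[i:]+S[:i]):
  rot[0] = zebra$
  rot[1] = ebra$z
  rot[2] = bra$ze
  rot[3] = ra$zeb
  rot[4] = a$zebr
  rot[5] = $zebra
Sorted (with $ < everything):
  sorted[0] = $zebra  (last char: 'a')
  sorted[1] = a$zebr  (last char: 'r')
  sorted[2] = bra$ze  (last char: 'e')
  sorted[3] = ebra$z  (last char: 'z')
  sorted[4] = ra$zeb  (last char: 'b')
  sorted[5] = zebra$  (last char: '$')
Last column: arezb$
Original string S is at sorted index 5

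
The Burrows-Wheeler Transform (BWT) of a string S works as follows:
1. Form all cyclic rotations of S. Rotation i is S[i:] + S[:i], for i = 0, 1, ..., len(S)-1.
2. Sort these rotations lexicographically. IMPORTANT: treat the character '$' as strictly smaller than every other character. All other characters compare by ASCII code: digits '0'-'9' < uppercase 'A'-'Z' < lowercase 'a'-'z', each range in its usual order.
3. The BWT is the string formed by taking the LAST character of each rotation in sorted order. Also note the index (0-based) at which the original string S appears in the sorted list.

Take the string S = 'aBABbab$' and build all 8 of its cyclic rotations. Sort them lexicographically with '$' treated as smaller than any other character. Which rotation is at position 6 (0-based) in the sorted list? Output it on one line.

All 8 rotations (rotation i = S[i:]+S[:i]):
  rot[0] = aBABbab$
  rot[1] = BABbab$a
  rot[2] = ABbab$aB
  rot[3] = Bbab$aBA
  rot[4] = bab$aBAB
  rot[5] = ab$aBABb
  rot[6] = b$aBABba
  rot[7] = $aBABbab
Sorted (with $ < everything):
  sorted[0] = $aBABbab
  sorted[1] = ABbab$aB
  sorted[2] = BABbab$a
  sorted[3] = Bbab$aBA
  sorted[4] = aBABbab$
  sorted[5] = ab$aBABb
  sorted[6] = b$aBABba
  sorted[7] = bab$aBAB
sorted[6] = b$aBABba

Answer: b$aBABba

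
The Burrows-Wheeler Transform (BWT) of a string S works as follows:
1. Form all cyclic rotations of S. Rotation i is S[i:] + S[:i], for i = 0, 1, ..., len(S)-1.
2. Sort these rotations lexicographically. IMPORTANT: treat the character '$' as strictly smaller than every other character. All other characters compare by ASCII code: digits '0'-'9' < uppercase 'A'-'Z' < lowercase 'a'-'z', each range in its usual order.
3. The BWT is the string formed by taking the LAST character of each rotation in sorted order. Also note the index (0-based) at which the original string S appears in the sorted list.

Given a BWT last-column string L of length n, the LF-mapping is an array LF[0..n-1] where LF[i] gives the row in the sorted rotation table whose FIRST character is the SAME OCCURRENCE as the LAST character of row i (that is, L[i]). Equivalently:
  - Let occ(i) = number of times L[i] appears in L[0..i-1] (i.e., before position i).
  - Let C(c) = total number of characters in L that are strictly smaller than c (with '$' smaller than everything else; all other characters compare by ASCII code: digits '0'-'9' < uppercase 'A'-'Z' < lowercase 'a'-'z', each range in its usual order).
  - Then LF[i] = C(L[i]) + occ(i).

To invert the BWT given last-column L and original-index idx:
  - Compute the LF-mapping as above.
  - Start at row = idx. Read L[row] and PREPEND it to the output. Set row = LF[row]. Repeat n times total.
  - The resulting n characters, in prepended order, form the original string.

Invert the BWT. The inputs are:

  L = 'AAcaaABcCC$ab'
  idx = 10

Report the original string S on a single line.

LF mapping: 1 2 11 7 8 3 4 12 5 6 0 9 10
Walk LF starting at row 10, prepending L[row]:
  step 1: row=10, L[10]='$', prepend. Next row=LF[10]=0
  step 2: row=0, L[0]='A', prepend. Next row=LF[0]=1
  step 3: row=1, L[1]='A', prepend. Next row=LF[1]=2
  step 4: row=2, L[2]='c', prepend. Next row=LF[2]=11
  step 5: row=11, L[11]='a', prepend. Next row=LF[11]=9
  step 6: row=9, L[9]='C', prepend. Next row=LF[9]=6
  step 7: row=6, L[6]='B', prepend. Next row=LF[6]=4
  step 8: row=4, L[4]='a', prepend. Next row=LF[4]=8
  step 9: row=8, L[8]='C', prepend. Next row=LF[8]=5
  step 10: row=5, L[5]='A', prepend. Next row=LF[5]=3
  step 11: row=3, L[3]='a', prepend. Next row=LF[3]=7
  step 12: row=7, L[7]='c', prepend. Next row=LF[7]=12
  step 13: row=12, L[12]='b', prepend. Next row=LF[12]=10
Reversed output: bcaACaBCacAA$

Answer: bcaACaBCacAA$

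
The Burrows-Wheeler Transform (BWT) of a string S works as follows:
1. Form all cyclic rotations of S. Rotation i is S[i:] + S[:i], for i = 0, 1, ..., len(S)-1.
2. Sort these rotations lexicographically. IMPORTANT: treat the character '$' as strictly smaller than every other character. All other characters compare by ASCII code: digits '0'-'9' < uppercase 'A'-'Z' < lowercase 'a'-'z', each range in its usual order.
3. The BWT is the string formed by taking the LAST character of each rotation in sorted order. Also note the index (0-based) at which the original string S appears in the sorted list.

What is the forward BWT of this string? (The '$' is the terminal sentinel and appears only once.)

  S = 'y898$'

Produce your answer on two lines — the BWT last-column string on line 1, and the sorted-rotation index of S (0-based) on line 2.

All 5 rotations (rotation i = S[i:]+S[:i]):
  rot[0] = y898$
  rot[1] = 898$y
  rot[2] = 98$y8
  rot[3] = 8$y89
  rot[4] = $y898
Sorted (with $ < everything):
  sorted[0] = $y898  (last char: '8')
  sorted[1] = 8$y89  (last char: '9')
  sorted[2] = 898$y  (last char: 'y')
  sorted[3] = 98$y8  (last char: '8')
  sorted[4] = y898$  (last char: '$')
Last column: 89y8$
Original string S is at sorted index 4

Answer: 89y8$
4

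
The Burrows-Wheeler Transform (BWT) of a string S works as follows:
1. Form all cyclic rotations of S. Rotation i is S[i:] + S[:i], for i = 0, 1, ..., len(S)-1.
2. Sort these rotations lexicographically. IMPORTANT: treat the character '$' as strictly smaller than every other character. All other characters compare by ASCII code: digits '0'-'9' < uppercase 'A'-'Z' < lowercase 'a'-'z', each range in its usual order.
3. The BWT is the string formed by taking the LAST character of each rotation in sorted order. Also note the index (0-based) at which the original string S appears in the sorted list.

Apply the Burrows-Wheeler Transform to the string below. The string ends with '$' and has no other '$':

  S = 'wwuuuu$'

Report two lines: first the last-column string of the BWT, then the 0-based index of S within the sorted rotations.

All 7 rotations (rotation i = S[i:]+S[:i]):
  rot[0] = wwuuuu$
  rot[1] = wuuuu$w
  rot[2] = uuuu$ww
  rot[3] = uuu$wwu
  rot[4] = uu$wwuu
  rot[5] = u$wwuuu
  rot[6] = $wwuuuu
Sorted (with $ < everything):
  sorted[0] = $wwuuuu  (last char: 'u')
  sorted[1] = u$wwuuu  (last char: 'u')
  sorted[2] = uu$wwuu  (last char: 'u')
  sorted[3] = uuu$wwu  (last char: 'u')
  sorted[4] = uuuu$ww  (last char: 'w')
  sorted[5] = wuuuu$w  (last char: 'w')
  sorted[6] = wwuuuu$  (last char: '$')
Last column: uuuuww$
Original string S is at sorted index 6

Answer: uuuuww$
6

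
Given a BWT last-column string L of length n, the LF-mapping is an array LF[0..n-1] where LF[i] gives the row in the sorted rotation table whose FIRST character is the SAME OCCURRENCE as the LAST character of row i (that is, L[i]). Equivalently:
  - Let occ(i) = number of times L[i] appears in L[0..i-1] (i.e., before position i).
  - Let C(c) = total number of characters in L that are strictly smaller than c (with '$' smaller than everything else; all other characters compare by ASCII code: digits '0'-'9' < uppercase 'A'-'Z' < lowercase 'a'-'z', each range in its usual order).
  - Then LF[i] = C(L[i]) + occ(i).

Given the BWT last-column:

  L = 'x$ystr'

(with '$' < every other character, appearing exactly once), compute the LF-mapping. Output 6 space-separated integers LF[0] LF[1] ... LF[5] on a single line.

Char counts: '$':1, 'r':1, 's':1, 't':1, 'x':1, 'y':1
C (first-col start): C('$')=0, C('r')=1, C('s')=2, C('t')=3, C('x')=4, C('y')=5
L[0]='x': occ=0, LF[0]=C('x')+0=4+0=4
L[1]='$': occ=0, LF[1]=C('$')+0=0+0=0
L[2]='y': occ=0, LF[2]=C('y')+0=5+0=5
L[3]='s': occ=0, LF[3]=C('s')+0=2+0=2
L[4]='t': occ=0, LF[4]=C('t')+0=3+0=3
L[5]='r': occ=0, LF[5]=C('r')+0=1+0=1

Answer: 4 0 5 2 3 1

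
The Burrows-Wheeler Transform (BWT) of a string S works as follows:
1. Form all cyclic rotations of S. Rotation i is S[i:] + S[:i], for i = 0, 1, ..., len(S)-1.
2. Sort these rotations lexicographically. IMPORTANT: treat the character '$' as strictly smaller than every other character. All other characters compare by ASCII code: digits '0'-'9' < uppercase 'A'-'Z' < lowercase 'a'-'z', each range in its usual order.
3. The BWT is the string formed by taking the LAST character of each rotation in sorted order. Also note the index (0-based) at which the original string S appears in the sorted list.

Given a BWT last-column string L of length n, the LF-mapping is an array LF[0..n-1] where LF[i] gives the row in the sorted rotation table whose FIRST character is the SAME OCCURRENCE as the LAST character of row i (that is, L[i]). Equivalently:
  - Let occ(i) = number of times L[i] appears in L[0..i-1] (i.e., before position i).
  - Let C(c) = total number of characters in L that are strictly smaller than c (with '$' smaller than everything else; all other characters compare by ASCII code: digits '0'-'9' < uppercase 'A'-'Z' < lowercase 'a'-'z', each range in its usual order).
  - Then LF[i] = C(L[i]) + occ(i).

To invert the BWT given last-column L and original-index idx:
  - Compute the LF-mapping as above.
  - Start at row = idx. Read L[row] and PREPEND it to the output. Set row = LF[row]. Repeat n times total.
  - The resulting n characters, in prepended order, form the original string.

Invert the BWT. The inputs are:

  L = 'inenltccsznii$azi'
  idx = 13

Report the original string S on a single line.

LF mapping: 5 10 4 11 9 14 2 3 13 15 12 6 7 0 1 16 8
Walk LF starting at row 13, prepending L[row]:
  step 1: row=13, L[13]='$', prepend. Next row=LF[13]=0
  step 2: row=0, L[0]='i', prepend. Next row=LF[0]=5
  step 3: row=5, L[5]='t', prepend. Next row=LF[5]=14
  step 4: row=14, L[14]='a', prepend. Next row=LF[14]=1
  step 5: row=1, L[1]='n', prepend. Next row=LF[1]=10
  step 6: row=10, L[10]='n', prepend. Next row=LF[10]=12
  step 7: row=12, L[12]='i', prepend. Next row=LF[12]=7
  step 8: row=7, L[7]='c', prepend. Next row=LF[7]=3
  step 9: row=3, L[3]='n', prepend. Next row=LF[3]=11
  step 10: row=11, L[11]='i', prepend. Next row=LF[11]=6
  step 11: row=6, L[6]='c', prepend. Next row=LF[6]=2
  step 12: row=2, L[2]='e', prepend. Next row=LF[2]=4
  step 13: row=4, L[4]='l', prepend. Next row=LF[4]=9
  step 14: row=9, L[9]='z', prepend. Next row=LF[9]=15
  step 15: row=15, L[15]='z', prepend. Next row=LF[15]=16
  step 16: row=16, L[16]='i', prepend. Next row=LF[16]=8
  step 17: row=8, L[8]='s', prepend. Next row=LF[8]=13
Reversed output: sizzlecincinnati$

Answer: sizzlecincinnati$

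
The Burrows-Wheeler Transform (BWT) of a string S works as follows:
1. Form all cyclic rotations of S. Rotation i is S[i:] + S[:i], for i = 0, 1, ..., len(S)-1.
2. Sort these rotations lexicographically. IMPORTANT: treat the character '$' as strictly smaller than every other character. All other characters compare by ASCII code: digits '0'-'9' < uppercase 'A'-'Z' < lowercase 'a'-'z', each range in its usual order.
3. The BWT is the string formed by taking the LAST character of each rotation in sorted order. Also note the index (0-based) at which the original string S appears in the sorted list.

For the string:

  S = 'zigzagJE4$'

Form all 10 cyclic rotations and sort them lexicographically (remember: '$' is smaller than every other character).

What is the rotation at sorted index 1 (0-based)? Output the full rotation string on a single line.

All 10 rotations (rotation i = S[i:]+S[:i]):
  rot[0] = zigzagJE4$
  rot[1] = igzagJE4$z
  rot[2] = gzagJE4$zi
  rot[3] = zagJE4$zig
  rot[4] = agJE4$zigz
  rot[5] = gJE4$zigza
  rot[6] = JE4$zigzag
  rot[7] = E4$zigzagJ
  rot[8] = 4$zigzagJE
  rot[9] = $zigzagJE4
Sorted (with $ < everything):
  sorted[0] = $zigzagJE4
  sorted[1] = 4$zigzagJE
  sorted[2] = E4$zigzagJ
  sorted[3] = JE4$zigzag
  sorted[4] = agJE4$zigz
  sorted[5] = gJE4$zigza
  sorted[6] = gzagJE4$zi
  sorted[7] = igzagJE4$z
  sorted[8] = zagJE4$zig
  sorted[9] = zigzagJE4$
sorted[1] = 4$zigzagJE

Answer: 4$zigzagJE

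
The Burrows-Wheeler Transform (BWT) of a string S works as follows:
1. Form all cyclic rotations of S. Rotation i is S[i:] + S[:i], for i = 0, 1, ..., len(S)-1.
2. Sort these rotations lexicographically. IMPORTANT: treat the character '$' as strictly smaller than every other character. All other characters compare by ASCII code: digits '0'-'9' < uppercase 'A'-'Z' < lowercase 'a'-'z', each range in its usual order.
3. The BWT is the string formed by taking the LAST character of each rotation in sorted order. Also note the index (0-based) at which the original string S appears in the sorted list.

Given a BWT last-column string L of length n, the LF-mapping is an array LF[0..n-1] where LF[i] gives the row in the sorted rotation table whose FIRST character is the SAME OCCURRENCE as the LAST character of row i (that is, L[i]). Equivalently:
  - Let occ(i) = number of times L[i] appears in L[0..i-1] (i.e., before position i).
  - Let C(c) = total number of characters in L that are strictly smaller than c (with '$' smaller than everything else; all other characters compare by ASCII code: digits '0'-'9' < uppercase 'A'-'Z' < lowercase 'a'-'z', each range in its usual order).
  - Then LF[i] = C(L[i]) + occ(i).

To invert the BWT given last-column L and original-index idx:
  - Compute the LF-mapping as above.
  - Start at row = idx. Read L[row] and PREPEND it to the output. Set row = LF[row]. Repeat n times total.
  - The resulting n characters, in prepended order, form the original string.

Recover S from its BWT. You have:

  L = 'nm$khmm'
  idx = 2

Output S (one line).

LF mapping: 6 3 0 2 1 4 5
Walk LF starting at row 2, prepending L[row]:
  step 1: row=2, L[2]='$', prepend. Next row=LF[2]=0
  step 2: row=0, L[0]='n', prepend. Next row=LF[0]=6
  step 3: row=6, L[6]='m', prepend. Next row=LF[6]=5
  step 4: row=5, L[5]='m', prepend. Next row=LF[5]=4
  step 5: row=4, L[4]='h', prepend. Next row=LF[4]=1
  step 6: row=1, L[1]='m', prepend. Next row=LF[1]=3
  step 7: row=3, L[3]='k', prepend. Next row=LF[3]=2
Reversed output: kmhmmn$

Answer: kmhmmn$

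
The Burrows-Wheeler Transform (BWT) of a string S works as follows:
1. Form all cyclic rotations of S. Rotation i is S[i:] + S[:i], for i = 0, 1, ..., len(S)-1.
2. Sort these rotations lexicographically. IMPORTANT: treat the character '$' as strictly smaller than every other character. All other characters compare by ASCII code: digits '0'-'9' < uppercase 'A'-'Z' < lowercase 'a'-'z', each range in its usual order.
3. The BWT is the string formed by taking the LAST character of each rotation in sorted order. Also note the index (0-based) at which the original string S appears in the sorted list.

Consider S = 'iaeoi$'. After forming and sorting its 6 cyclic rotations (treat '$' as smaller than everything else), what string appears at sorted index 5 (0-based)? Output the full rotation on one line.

Answer: oi$iae

Derivation:
All 6 rotations (rotation i = S[i:]+S[:i]):
  rot[0] = iaeoi$
  rot[1] = aeoi$i
  rot[2] = eoi$ia
  rot[3] = oi$iae
  rot[4] = i$iaeo
  rot[5] = $iaeoi
Sorted (with $ < everything):
  sorted[0] = $iaeoi
  sorted[1] = aeoi$i
  sorted[2] = eoi$ia
  sorted[3] = i$iaeo
  sorted[4] = iaeoi$
  sorted[5] = oi$iae
sorted[5] = oi$iae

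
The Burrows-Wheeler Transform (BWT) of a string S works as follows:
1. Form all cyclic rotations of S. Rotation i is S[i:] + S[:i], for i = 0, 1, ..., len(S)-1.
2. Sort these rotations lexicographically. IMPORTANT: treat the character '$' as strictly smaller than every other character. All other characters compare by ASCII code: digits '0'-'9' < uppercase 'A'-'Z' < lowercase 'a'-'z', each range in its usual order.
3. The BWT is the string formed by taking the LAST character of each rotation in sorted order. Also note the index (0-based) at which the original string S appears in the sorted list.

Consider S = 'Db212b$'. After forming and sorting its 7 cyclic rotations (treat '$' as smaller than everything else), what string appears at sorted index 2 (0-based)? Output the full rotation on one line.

Answer: 212b$Db

Derivation:
All 7 rotations (rotation i = S[i:]+S[:i]):
  rot[0] = Db212b$
  rot[1] = b212b$D
  rot[2] = 212b$Db
  rot[3] = 12b$Db2
  rot[4] = 2b$Db21
  rot[5] = b$Db212
  rot[6] = $Db212b
Sorted (with $ < everything):
  sorted[0] = $Db212b
  sorted[1] = 12b$Db2
  sorted[2] = 212b$Db
  sorted[3] = 2b$Db21
  sorted[4] = Db212b$
  sorted[5] = b$Db212
  sorted[6] = b212b$D
sorted[2] = 212b$Db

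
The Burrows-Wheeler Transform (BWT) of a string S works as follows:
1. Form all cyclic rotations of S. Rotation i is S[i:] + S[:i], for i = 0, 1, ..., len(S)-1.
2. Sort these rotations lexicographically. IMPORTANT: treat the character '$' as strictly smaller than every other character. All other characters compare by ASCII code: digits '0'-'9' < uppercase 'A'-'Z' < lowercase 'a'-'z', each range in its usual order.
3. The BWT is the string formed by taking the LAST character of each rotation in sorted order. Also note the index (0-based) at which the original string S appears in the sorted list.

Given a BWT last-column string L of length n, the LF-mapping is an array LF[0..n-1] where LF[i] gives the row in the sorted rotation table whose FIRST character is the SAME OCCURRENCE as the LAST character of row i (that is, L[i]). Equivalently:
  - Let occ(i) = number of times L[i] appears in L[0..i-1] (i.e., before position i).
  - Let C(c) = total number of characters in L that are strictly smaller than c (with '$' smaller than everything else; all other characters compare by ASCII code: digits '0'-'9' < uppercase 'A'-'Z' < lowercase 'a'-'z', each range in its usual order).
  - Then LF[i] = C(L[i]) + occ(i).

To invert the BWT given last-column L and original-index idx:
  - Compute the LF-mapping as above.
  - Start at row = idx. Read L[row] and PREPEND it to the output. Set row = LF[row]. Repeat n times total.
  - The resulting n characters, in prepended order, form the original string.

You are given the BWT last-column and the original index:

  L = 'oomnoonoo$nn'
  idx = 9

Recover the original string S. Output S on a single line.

LF mapping: 6 7 1 2 8 9 3 10 11 0 4 5
Walk LF starting at row 9, prepending L[row]:
  step 1: row=9, L[9]='$', prepend. Next row=LF[9]=0
  step 2: row=0, L[0]='o', prepend. Next row=LF[0]=6
  step 3: row=6, L[6]='n', prepend. Next row=LF[6]=3
  step 4: row=3, L[3]='n', prepend. Next row=LF[3]=2
  step 5: row=2, L[2]='m', prepend. Next row=LF[2]=1
  step 6: row=1, L[1]='o', prepend. Next row=LF[1]=7
  step 7: row=7, L[7]='o', prepend. Next row=LF[7]=10
  step 8: row=10, L[10]='n', prepend. Next row=LF[10]=4
  step 9: row=4, L[4]='o', prepend. Next row=LF[4]=8
  step 10: row=8, L[8]='o', prepend. Next row=LF[8]=11
  step 11: row=11, L[11]='n', prepend. Next row=LF[11]=5
  step 12: row=5, L[5]='o', prepend. Next row=LF[5]=9
Reversed output: onoonoomnno$

Answer: onoonoomnno$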